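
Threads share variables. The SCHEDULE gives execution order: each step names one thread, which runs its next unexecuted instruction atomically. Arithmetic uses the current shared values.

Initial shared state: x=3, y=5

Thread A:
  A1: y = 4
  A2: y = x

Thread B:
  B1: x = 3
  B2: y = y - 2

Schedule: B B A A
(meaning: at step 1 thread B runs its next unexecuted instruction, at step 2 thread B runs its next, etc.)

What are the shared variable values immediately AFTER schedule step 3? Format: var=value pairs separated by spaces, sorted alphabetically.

Answer: x=3 y=4

Derivation:
Step 1: thread B executes B1 (x = 3). Shared: x=3 y=5. PCs: A@0 B@1
Step 2: thread B executes B2 (y = y - 2). Shared: x=3 y=3. PCs: A@0 B@2
Step 3: thread A executes A1 (y = 4). Shared: x=3 y=4. PCs: A@1 B@2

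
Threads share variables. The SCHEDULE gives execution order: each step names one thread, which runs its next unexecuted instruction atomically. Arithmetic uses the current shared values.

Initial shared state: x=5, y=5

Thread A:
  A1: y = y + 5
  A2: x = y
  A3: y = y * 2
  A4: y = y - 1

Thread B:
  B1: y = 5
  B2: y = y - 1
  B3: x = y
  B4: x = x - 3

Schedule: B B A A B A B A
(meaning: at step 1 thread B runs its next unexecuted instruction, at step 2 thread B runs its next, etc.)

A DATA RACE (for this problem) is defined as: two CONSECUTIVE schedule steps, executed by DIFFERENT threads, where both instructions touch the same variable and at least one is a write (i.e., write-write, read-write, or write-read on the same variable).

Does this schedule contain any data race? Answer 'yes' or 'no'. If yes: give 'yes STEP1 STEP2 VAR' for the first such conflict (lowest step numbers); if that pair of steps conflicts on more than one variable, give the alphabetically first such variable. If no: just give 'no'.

Steps 1,2: same thread (B). No race.
Steps 2,3: B(y = y - 1) vs A(y = y + 5). RACE on y (W-W).
Steps 3,4: same thread (A). No race.
Steps 4,5: A(x = y) vs B(x = y). RACE on x (W-W).
Steps 5,6: B(x = y) vs A(y = y * 2). RACE on y (R-W).
Steps 6,7: A(r=y,w=y) vs B(r=x,w=x). No conflict.
Steps 7,8: B(r=x,w=x) vs A(r=y,w=y). No conflict.
First conflict at steps 2,3.

Answer: yes 2 3 y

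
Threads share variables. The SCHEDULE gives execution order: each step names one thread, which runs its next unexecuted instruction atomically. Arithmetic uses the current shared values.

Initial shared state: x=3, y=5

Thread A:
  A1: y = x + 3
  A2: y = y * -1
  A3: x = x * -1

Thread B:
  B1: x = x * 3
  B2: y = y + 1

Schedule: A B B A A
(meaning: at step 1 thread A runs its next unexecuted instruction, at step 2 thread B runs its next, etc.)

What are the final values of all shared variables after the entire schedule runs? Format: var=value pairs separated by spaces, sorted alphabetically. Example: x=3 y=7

Step 1: thread A executes A1 (y = x + 3). Shared: x=3 y=6. PCs: A@1 B@0
Step 2: thread B executes B1 (x = x * 3). Shared: x=9 y=6. PCs: A@1 B@1
Step 3: thread B executes B2 (y = y + 1). Shared: x=9 y=7. PCs: A@1 B@2
Step 4: thread A executes A2 (y = y * -1). Shared: x=9 y=-7. PCs: A@2 B@2
Step 5: thread A executes A3 (x = x * -1). Shared: x=-9 y=-7. PCs: A@3 B@2

Answer: x=-9 y=-7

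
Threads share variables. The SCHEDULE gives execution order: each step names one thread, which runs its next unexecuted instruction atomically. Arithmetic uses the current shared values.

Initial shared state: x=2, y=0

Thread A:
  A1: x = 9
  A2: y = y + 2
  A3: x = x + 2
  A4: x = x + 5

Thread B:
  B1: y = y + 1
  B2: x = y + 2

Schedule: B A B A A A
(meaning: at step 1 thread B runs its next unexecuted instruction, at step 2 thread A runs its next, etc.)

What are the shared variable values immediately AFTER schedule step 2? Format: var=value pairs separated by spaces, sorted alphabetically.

Step 1: thread B executes B1 (y = y + 1). Shared: x=2 y=1. PCs: A@0 B@1
Step 2: thread A executes A1 (x = 9). Shared: x=9 y=1. PCs: A@1 B@1

Answer: x=9 y=1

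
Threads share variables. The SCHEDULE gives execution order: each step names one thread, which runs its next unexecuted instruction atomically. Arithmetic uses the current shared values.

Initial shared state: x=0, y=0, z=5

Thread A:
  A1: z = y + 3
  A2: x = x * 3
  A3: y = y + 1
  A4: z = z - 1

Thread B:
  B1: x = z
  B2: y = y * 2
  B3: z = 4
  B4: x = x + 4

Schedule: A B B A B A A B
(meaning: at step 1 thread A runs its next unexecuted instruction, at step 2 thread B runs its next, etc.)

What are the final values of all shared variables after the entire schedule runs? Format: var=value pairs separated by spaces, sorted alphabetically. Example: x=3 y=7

Step 1: thread A executes A1 (z = y + 3). Shared: x=0 y=0 z=3. PCs: A@1 B@0
Step 2: thread B executes B1 (x = z). Shared: x=3 y=0 z=3. PCs: A@1 B@1
Step 3: thread B executes B2 (y = y * 2). Shared: x=3 y=0 z=3. PCs: A@1 B@2
Step 4: thread A executes A2 (x = x * 3). Shared: x=9 y=0 z=3. PCs: A@2 B@2
Step 5: thread B executes B3 (z = 4). Shared: x=9 y=0 z=4. PCs: A@2 B@3
Step 6: thread A executes A3 (y = y + 1). Shared: x=9 y=1 z=4. PCs: A@3 B@3
Step 7: thread A executes A4 (z = z - 1). Shared: x=9 y=1 z=3. PCs: A@4 B@3
Step 8: thread B executes B4 (x = x + 4). Shared: x=13 y=1 z=3. PCs: A@4 B@4

Answer: x=13 y=1 z=3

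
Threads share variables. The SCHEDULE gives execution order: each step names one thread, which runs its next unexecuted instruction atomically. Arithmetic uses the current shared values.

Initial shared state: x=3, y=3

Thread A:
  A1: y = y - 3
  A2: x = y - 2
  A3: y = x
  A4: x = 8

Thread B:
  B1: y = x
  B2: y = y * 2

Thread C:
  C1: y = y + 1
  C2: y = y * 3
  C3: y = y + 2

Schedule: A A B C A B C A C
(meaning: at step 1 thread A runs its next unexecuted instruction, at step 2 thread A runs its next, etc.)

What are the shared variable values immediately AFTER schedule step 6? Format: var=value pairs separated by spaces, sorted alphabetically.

Answer: x=-2 y=-4

Derivation:
Step 1: thread A executes A1 (y = y - 3). Shared: x=3 y=0. PCs: A@1 B@0 C@0
Step 2: thread A executes A2 (x = y - 2). Shared: x=-2 y=0. PCs: A@2 B@0 C@0
Step 3: thread B executes B1 (y = x). Shared: x=-2 y=-2. PCs: A@2 B@1 C@0
Step 4: thread C executes C1 (y = y + 1). Shared: x=-2 y=-1. PCs: A@2 B@1 C@1
Step 5: thread A executes A3 (y = x). Shared: x=-2 y=-2. PCs: A@3 B@1 C@1
Step 6: thread B executes B2 (y = y * 2). Shared: x=-2 y=-4. PCs: A@3 B@2 C@1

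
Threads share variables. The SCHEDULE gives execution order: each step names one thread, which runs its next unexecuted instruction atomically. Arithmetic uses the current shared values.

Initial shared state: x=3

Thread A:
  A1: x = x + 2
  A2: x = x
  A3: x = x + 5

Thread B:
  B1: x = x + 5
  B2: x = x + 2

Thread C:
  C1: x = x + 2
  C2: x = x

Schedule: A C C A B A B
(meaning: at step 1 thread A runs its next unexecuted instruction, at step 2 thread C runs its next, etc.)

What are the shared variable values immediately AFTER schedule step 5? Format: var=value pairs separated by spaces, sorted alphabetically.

Step 1: thread A executes A1 (x = x + 2). Shared: x=5. PCs: A@1 B@0 C@0
Step 2: thread C executes C1 (x = x + 2). Shared: x=7. PCs: A@1 B@0 C@1
Step 3: thread C executes C2 (x = x). Shared: x=7. PCs: A@1 B@0 C@2
Step 4: thread A executes A2 (x = x). Shared: x=7. PCs: A@2 B@0 C@2
Step 5: thread B executes B1 (x = x + 5). Shared: x=12. PCs: A@2 B@1 C@2

Answer: x=12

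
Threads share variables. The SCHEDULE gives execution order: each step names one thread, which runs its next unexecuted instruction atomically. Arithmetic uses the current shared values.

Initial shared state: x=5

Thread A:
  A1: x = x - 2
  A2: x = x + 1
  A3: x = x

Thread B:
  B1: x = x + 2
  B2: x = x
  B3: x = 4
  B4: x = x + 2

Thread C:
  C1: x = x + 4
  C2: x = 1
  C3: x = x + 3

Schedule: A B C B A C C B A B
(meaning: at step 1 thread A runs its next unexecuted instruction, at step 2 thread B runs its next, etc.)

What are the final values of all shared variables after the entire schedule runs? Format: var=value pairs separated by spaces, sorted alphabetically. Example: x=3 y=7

Step 1: thread A executes A1 (x = x - 2). Shared: x=3. PCs: A@1 B@0 C@0
Step 2: thread B executes B1 (x = x + 2). Shared: x=5. PCs: A@1 B@1 C@0
Step 3: thread C executes C1 (x = x + 4). Shared: x=9. PCs: A@1 B@1 C@1
Step 4: thread B executes B2 (x = x). Shared: x=9. PCs: A@1 B@2 C@1
Step 5: thread A executes A2 (x = x + 1). Shared: x=10. PCs: A@2 B@2 C@1
Step 6: thread C executes C2 (x = 1). Shared: x=1. PCs: A@2 B@2 C@2
Step 7: thread C executes C3 (x = x + 3). Shared: x=4. PCs: A@2 B@2 C@3
Step 8: thread B executes B3 (x = 4). Shared: x=4. PCs: A@2 B@3 C@3
Step 9: thread A executes A3 (x = x). Shared: x=4. PCs: A@3 B@3 C@3
Step 10: thread B executes B4 (x = x + 2). Shared: x=6. PCs: A@3 B@4 C@3

Answer: x=6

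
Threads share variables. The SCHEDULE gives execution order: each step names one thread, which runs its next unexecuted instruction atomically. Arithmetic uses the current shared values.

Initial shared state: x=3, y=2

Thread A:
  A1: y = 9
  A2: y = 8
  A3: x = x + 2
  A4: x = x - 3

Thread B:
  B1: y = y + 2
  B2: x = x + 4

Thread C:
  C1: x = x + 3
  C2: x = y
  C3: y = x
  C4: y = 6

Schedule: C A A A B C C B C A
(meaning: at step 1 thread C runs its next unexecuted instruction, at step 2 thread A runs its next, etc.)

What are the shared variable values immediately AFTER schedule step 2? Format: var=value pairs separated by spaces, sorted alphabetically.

Step 1: thread C executes C1 (x = x + 3). Shared: x=6 y=2. PCs: A@0 B@0 C@1
Step 2: thread A executes A1 (y = 9). Shared: x=6 y=9. PCs: A@1 B@0 C@1

Answer: x=6 y=9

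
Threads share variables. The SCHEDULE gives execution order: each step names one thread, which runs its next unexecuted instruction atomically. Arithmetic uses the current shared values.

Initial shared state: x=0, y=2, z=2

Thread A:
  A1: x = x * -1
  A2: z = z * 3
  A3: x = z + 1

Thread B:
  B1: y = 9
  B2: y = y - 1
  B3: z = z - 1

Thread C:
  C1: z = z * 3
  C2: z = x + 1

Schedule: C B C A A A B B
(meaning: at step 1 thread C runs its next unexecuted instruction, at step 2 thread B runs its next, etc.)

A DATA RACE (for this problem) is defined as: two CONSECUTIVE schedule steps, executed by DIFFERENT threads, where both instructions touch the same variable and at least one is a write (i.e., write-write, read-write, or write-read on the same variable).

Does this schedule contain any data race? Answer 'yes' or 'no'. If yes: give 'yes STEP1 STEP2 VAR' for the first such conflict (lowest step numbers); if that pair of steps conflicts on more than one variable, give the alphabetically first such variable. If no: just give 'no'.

Answer: yes 3 4 x

Derivation:
Steps 1,2: C(r=z,w=z) vs B(r=-,w=y). No conflict.
Steps 2,3: B(r=-,w=y) vs C(r=x,w=z). No conflict.
Steps 3,4: C(z = x + 1) vs A(x = x * -1). RACE on x (R-W).
Steps 4,5: same thread (A). No race.
Steps 5,6: same thread (A). No race.
Steps 6,7: A(r=z,w=x) vs B(r=y,w=y). No conflict.
Steps 7,8: same thread (B). No race.
First conflict at steps 3,4.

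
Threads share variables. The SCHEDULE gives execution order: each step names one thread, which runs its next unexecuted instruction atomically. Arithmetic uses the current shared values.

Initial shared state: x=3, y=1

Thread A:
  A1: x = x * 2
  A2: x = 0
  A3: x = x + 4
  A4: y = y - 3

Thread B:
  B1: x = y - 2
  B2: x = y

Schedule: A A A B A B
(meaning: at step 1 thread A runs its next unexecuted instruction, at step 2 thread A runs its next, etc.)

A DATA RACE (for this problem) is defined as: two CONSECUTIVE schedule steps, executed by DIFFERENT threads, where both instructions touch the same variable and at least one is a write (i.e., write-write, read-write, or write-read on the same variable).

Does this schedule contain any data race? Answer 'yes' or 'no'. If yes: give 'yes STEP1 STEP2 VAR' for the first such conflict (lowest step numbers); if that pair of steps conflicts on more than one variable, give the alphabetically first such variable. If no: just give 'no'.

Steps 1,2: same thread (A). No race.
Steps 2,3: same thread (A). No race.
Steps 3,4: A(x = x + 4) vs B(x = y - 2). RACE on x (W-W).
Steps 4,5: B(x = y - 2) vs A(y = y - 3). RACE on y (R-W).
Steps 5,6: A(y = y - 3) vs B(x = y). RACE on y (W-R).
First conflict at steps 3,4.

Answer: yes 3 4 x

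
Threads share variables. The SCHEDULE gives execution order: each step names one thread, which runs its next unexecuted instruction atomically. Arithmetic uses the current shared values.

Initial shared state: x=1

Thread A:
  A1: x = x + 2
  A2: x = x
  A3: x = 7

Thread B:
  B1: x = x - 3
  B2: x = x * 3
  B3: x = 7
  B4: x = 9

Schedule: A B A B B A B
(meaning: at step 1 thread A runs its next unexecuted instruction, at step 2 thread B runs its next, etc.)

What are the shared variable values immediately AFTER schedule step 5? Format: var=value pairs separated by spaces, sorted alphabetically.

Step 1: thread A executes A1 (x = x + 2). Shared: x=3. PCs: A@1 B@0
Step 2: thread B executes B1 (x = x - 3). Shared: x=0. PCs: A@1 B@1
Step 3: thread A executes A2 (x = x). Shared: x=0. PCs: A@2 B@1
Step 4: thread B executes B2 (x = x * 3). Shared: x=0. PCs: A@2 B@2
Step 5: thread B executes B3 (x = 7). Shared: x=7. PCs: A@2 B@3

Answer: x=7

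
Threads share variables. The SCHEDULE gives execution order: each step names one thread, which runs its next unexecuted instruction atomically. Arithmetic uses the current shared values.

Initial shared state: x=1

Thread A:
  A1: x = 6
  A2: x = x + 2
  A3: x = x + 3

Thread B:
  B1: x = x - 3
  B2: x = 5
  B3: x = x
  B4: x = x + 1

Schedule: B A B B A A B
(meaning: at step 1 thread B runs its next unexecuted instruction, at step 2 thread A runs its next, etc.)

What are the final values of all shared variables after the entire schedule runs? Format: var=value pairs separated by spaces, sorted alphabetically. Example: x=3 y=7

Answer: x=11

Derivation:
Step 1: thread B executes B1 (x = x - 3). Shared: x=-2. PCs: A@0 B@1
Step 2: thread A executes A1 (x = 6). Shared: x=6. PCs: A@1 B@1
Step 3: thread B executes B2 (x = 5). Shared: x=5. PCs: A@1 B@2
Step 4: thread B executes B3 (x = x). Shared: x=5. PCs: A@1 B@3
Step 5: thread A executes A2 (x = x + 2). Shared: x=7. PCs: A@2 B@3
Step 6: thread A executes A3 (x = x + 3). Shared: x=10. PCs: A@3 B@3
Step 7: thread B executes B4 (x = x + 1). Shared: x=11. PCs: A@3 B@4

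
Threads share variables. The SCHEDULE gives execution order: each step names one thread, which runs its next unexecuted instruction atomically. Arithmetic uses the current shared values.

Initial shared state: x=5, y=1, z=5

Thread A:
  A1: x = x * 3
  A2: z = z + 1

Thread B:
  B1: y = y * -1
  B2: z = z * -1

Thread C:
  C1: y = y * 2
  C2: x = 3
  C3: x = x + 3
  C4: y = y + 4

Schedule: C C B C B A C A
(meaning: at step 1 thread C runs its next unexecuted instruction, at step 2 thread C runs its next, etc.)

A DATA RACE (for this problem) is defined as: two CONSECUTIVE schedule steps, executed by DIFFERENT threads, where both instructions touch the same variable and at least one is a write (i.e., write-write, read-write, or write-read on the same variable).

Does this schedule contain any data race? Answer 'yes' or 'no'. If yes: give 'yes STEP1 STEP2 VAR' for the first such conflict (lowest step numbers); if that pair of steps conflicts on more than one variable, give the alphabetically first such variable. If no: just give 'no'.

Steps 1,2: same thread (C). No race.
Steps 2,3: C(r=-,w=x) vs B(r=y,w=y). No conflict.
Steps 3,4: B(r=y,w=y) vs C(r=x,w=x). No conflict.
Steps 4,5: C(r=x,w=x) vs B(r=z,w=z). No conflict.
Steps 5,6: B(r=z,w=z) vs A(r=x,w=x). No conflict.
Steps 6,7: A(r=x,w=x) vs C(r=y,w=y). No conflict.
Steps 7,8: C(r=y,w=y) vs A(r=z,w=z). No conflict.

Answer: no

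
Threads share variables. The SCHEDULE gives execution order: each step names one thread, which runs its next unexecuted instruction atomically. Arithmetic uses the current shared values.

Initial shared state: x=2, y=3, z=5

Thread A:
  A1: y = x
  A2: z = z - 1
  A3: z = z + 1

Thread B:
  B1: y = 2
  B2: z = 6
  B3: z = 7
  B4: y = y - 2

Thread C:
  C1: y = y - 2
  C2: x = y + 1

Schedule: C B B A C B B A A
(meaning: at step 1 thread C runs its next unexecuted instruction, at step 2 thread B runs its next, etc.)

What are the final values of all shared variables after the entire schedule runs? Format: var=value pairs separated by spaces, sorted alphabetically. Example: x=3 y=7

Answer: x=3 y=0 z=7

Derivation:
Step 1: thread C executes C1 (y = y - 2). Shared: x=2 y=1 z=5. PCs: A@0 B@0 C@1
Step 2: thread B executes B1 (y = 2). Shared: x=2 y=2 z=5. PCs: A@0 B@1 C@1
Step 3: thread B executes B2 (z = 6). Shared: x=2 y=2 z=6. PCs: A@0 B@2 C@1
Step 4: thread A executes A1 (y = x). Shared: x=2 y=2 z=6. PCs: A@1 B@2 C@1
Step 5: thread C executes C2 (x = y + 1). Shared: x=3 y=2 z=6. PCs: A@1 B@2 C@2
Step 6: thread B executes B3 (z = 7). Shared: x=3 y=2 z=7. PCs: A@1 B@3 C@2
Step 7: thread B executes B4 (y = y - 2). Shared: x=3 y=0 z=7. PCs: A@1 B@4 C@2
Step 8: thread A executes A2 (z = z - 1). Shared: x=3 y=0 z=6. PCs: A@2 B@4 C@2
Step 9: thread A executes A3 (z = z + 1). Shared: x=3 y=0 z=7. PCs: A@3 B@4 C@2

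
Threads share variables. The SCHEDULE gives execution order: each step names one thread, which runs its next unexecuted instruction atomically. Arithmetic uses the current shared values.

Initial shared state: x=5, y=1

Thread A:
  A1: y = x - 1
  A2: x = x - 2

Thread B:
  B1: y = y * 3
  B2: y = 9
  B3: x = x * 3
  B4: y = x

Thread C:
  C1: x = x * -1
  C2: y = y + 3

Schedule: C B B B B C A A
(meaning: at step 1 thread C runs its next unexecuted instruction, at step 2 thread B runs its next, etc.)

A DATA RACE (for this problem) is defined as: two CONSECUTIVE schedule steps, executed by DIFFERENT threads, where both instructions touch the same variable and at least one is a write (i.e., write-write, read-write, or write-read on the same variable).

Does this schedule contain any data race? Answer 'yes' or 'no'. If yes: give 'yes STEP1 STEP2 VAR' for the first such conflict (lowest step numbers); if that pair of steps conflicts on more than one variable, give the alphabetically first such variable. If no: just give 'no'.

Answer: yes 5 6 y

Derivation:
Steps 1,2: C(r=x,w=x) vs B(r=y,w=y). No conflict.
Steps 2,3: same thread (B). No race.
Steps 3,4: same thread (B). No race.
Steps 4,5: same thread (B). No race.
Steps 5,6: B(y = x) vs C(y = y + 3). RACE on y (W-W).
Steps 6,7: C(y = y + 3) vs A(y = x - 1). RACE on y (W-W).
Steps 7,8: same thread (A). No race.
First conflict at steps 5,6.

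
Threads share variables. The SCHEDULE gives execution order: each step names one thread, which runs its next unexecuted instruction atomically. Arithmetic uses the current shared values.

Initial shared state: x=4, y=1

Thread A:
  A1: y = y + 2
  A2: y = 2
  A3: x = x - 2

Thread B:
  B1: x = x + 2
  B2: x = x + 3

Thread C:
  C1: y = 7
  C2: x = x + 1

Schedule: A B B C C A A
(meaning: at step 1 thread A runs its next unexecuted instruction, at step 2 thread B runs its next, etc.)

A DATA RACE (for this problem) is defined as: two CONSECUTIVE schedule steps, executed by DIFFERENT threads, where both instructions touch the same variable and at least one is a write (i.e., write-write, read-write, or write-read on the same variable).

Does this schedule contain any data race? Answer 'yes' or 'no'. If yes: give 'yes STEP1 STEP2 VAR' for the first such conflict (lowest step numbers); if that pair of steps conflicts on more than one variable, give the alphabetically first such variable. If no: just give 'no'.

Steps 1,2: A(r=y,w=y) vs B(r=x,w=x). No conflict.
Steps 2,3: same thread (B). No race.
Steps 3,4: B(r=x,w=x) vs C(r=-,w=y). No conflict.
Steps 4,5: same thread (C). No race.
Steps 5,6: C(r=x,w=x) vs A(r=-,w=y). No conflict.
Steps 6,7: same thread (A). No race.

Answer: no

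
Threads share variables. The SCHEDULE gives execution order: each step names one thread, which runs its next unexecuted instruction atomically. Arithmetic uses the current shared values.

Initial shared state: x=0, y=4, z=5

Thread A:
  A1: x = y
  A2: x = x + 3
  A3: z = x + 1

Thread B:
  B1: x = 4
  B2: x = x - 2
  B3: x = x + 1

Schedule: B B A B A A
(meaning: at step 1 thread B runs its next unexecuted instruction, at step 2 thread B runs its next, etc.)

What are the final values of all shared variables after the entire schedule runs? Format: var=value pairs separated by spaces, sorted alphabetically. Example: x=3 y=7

Step 1: thread B executes B1 (x = 4). Shared: x=4 y=4 z=5. PCs: A@0 B@1
Step 2: thread B executes B2 (x = x - 2). Shared: x=2 y=4 z=5. PCs: A@0 B@2
Step 3: thread A executes A1 (x = y). Shared: x=4 y=4 z=5. PCs: A@1 B@2
Step 4: thread B executes B3 (x = x + 1). Shared: x=5 y=4 z=5. PCs: A@1 B@3
Step 5: thread A executes A2 (x = x + 3). Shared: x=8 y=4 z=5. PCs: A@2 B@3
Step 6: thread A executes A3 (z = x + 1). Shared: x=8 y=4 z=9. PCs: A@3 B@3

Answer: x=8 y=4 z=9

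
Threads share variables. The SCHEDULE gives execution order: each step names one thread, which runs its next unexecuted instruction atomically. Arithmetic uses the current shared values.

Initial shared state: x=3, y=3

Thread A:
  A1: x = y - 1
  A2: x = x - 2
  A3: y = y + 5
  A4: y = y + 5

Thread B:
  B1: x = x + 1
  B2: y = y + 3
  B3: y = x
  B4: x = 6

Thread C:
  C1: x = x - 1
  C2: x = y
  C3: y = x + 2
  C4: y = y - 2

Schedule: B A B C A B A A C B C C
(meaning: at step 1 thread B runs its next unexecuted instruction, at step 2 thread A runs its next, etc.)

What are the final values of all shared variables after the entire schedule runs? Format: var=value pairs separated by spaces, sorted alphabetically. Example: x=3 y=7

Answer: x=6 y=6

Derivation:
Step 1: thread B executes B1 (x = x + 1). Shared: x=4 y=3. PCs: A@0 B@1 C@0
Step 2: thread A executes A1 (x = y - 1). Shared: x=2 y=3. PCs: A@1 B@1 C@0
Step 3: thread B executes B2 (y = y + 3). Shared: x=2 y=6. PCs: A@1 B@2 C@0
Step 4: thread C executes C1 (x = x - 1). Shared: x=1 y=6. PCs: A@1 B@2 C@1
Step 5: thread A executes A2 (x = x - 2). Shared: x=-1 y=6. PCs: A@2 B@2 C@1
Step 6: thread B executes B3 (y = x). Shared: x=-1 y=-1. PCs: A@2 B@3 C@1
Step 7: thread A executes A3 (y = y + 5). Shared: x=-1 y=4. PCs: A@3 B@3 C@1
Step 8: thread A executes A4 (y = y + 5). Shared: x=-1 y=9. PCs: A@4 B@3 C@1
Step 9: thread C executes C2 (x = y). Shared: x=9 y=9. PCs: A@4 B@3 C@2
Step 10: thread B executes B4 (x = 6). Shared: x=6 y=9. PCs: A@4 B@4 C@2
Step 11: thread C executes C3 (y = x + 2). Shared: x=6 y=8. PCs: A@4 B@4 C@3
Step 12: thread C executes C4 (y = y - 2). Shared: x=6 y=6. PCs: A@4 B@4 C@4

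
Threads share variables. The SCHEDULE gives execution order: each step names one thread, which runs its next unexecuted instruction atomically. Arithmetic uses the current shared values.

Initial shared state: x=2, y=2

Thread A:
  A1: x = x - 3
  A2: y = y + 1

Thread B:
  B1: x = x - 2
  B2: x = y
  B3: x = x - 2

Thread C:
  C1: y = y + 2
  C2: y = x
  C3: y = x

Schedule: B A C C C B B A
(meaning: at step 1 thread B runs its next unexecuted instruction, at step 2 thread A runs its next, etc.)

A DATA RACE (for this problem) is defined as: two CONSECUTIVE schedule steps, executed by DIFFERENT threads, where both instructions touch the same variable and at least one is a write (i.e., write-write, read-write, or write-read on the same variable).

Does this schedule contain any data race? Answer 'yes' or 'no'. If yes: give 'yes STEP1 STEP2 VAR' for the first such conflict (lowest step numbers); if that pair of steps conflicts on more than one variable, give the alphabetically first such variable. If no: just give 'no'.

Steps 1,2: B(x = x - 2) vs A(x = x - 3). RACE on x (W-W).
Steps 2,3: A(r=x,w=x) vs C(r=y,w=y). No conflict.
Steps 3,4: same thread (C). No race.
Steps 4,5: same thread (C). No race.
Steps 5,6: C(y = x) vs B(x = y). RACE on x (R-W), y (W-R). Multiple vars; alphabetically first is x.
Steps 6,7: same thread (B). No race.
Steps 7,8: B(r=x,w=x) vs A(r=y,w=y). No conflict.
First conflict at steps 1,2.

Answer: yes 1 2 x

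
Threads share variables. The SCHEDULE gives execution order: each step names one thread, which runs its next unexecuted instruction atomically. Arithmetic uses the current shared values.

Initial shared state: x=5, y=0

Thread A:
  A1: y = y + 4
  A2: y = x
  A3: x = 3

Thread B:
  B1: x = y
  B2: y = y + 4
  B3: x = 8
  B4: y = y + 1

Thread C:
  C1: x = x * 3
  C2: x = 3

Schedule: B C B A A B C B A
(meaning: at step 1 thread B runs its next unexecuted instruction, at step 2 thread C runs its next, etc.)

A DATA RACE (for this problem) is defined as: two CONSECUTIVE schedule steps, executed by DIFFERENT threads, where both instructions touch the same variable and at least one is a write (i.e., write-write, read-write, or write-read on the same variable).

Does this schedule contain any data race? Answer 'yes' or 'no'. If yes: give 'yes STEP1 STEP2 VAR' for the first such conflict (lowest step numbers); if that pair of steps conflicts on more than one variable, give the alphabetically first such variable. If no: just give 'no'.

Answer: yes 1 2 x

Derivation:
Steps 1,2: B(x = y) vs C(x = x * 3). RACE on x (W-W).
Steps 2,3: C(r=x,w=x) vs B(r=y,w=y). No conflict.
Steps 3,4: B(y = y + 4) vs A(y = y + 4). RACE on y (W-W).
Steps 4,5: same thread (A). No race.
Steps 5,6: A(y = x) vs B(x = 8). RACE on x (R-W).
Steps 6,7: B(x = 8) vs C(x = 3). RACE on x (W-W).
Steps 7,8: C(r=-,w=x) vs B(r=y,w=y). No conflict.
Steps 8,9: B(r=y,w=y) vs A(r=-,w=x). No conflict.
First conflict at steps 1,2.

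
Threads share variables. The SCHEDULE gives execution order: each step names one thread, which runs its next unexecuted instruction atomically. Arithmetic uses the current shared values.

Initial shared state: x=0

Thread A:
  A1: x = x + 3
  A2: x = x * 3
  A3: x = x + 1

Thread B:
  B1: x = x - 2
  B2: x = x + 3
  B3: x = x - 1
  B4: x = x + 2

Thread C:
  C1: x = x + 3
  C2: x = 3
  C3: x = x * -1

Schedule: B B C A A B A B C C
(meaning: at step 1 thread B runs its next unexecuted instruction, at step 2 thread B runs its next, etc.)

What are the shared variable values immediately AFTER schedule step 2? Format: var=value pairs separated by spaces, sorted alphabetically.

Step 1: thread B executes B1 (x = x - 2). Shared: x=-2. PCs: A@0 B@1 C@0
Step 2: thread B executes B2 (x = x + 3). Shared: x=1. PCs: A@0 B@2 C@0

Answer: x=1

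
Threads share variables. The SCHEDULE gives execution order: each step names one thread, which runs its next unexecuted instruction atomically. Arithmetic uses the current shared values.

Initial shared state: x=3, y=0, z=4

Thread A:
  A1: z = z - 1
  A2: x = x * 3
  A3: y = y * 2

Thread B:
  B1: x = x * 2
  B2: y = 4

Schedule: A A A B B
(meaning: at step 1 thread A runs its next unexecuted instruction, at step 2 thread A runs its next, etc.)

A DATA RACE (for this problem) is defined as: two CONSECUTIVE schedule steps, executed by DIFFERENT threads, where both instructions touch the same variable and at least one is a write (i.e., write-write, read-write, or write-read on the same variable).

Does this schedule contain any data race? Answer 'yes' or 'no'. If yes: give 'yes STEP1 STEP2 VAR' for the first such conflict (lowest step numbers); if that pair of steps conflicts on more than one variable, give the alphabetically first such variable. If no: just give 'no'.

Answer: no

Derivation:
Steps 1,2: same thread (A). No race.
Steps 2,3: same thread (A). No race.
Steps 3,4: A(r=y,w=y) vs B(r=x,w=x). No conflict.
Steps 4,5: same thread (B). No race.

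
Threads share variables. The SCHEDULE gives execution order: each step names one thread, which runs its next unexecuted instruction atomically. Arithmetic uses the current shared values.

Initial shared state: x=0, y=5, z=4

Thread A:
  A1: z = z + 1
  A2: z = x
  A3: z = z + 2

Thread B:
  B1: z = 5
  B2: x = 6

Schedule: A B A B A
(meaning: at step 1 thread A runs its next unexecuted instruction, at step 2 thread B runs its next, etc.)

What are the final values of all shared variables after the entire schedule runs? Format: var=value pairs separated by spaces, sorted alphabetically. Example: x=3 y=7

Answer: x=6 y=5 z=2

Derivation:
Step 1: thread A executes A1 (z = z + 1). Shared: x=0 y=5 z=5. PCs: A@1 B@0
Step 2: thread B executes B1 (z = 5). Shared: x=0 y=5 z=5. PCs: A@1 B@1
Step 3: thread A executes A2 (z = x). Shared: x=0 y=5 z=0. PCs: A@2 B@1
Step 4: thread B executes B2 (x = 6). Shared: x=6 y=5 z=0. PCs: A@2 B@2
Step 5: thread A executes A3 (z = z + 2). Shared: x=6 y=5 z=2. PCs: A@3 B@2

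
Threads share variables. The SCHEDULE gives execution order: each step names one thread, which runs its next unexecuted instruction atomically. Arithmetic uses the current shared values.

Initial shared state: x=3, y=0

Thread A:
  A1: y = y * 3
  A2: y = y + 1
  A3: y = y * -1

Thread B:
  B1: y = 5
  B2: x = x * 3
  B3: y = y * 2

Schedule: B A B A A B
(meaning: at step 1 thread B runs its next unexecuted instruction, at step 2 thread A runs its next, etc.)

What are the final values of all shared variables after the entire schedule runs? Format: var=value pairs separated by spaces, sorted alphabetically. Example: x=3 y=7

Answer: x=9 y=-32

Derivation:
Step 1: thread B executes B1 (y = 5). Shared: x=3 y=5. PCs: A@0 B@1
Step 2: thread A executes A1 (y = y * 3). Shared: x=3 y=15. PCs: A@1 B@1
Step 3: thread B executes B2 (x = x * 3). Shared: x=9 y=15. PCs: A@1 B@2
Step 4: thread A executes A2 (y = y + 1). Shared: x=9 y=16. PCs: A@2 B@2
Step 5: thread A executes A3 (y = y * -1). Shared: x=9 y=-16. PCs: A@3 B@2
Step 6: thread B executes B3 (y = y * 2). Shared: x=9 y=-32. PCs: A@3 B@3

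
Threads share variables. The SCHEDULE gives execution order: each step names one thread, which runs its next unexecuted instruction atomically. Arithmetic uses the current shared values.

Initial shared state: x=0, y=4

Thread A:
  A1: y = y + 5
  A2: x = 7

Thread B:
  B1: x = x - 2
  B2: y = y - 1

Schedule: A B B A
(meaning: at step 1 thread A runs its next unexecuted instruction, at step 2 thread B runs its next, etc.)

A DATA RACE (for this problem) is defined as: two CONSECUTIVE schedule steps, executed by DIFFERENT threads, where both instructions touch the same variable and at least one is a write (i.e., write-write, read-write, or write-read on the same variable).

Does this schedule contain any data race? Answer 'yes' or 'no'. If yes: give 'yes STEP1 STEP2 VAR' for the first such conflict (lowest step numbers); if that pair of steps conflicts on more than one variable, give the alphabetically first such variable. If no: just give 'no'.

Steps 1,2: A(r=y,w=y) vs B(r=x,w=x). No conflict.
Steps 2,3: same thread (B). No race.
Steps 3,4: B(r=y,w=y) vs A(r=-,w=x). No conflict.

Answer: no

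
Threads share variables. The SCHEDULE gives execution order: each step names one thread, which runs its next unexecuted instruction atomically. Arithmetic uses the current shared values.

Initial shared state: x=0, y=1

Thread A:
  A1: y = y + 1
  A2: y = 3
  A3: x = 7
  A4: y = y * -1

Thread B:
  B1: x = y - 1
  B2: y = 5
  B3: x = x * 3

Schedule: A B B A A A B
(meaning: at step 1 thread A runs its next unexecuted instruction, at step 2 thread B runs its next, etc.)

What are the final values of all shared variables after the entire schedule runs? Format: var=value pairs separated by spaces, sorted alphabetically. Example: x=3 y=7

Answer: x=21 y=-3

Derivation:
Step 1: thread A executes A1 (y = y + 1). Shared: x=0 y=2. PCs: A@1 B@0
Step 2: thread B executes B1 (x = y - 1). Shared: x=1 y=2. PCs: A@1 B@1
Step 3: thread B executes B2 (y = 5). Shared: x=1 y=5. PCs: A@1 B@2
Step 4: thread A executes A2 (y = 3). Shared: x=1 y=3. PCs: A@2 B@2
Step 5: thread A executes A3 (x = 7). Shared: x=7 y=3. PCs: A@3 B@2
Step 6: thread A executes A4 (y = y * -1). Shared: x=7 y=-3. PCs: A@4 B@2
Step 7: thread B executes B3 (x = x * 3). Shared: x=21 y=-3. PCs: A@4 B@3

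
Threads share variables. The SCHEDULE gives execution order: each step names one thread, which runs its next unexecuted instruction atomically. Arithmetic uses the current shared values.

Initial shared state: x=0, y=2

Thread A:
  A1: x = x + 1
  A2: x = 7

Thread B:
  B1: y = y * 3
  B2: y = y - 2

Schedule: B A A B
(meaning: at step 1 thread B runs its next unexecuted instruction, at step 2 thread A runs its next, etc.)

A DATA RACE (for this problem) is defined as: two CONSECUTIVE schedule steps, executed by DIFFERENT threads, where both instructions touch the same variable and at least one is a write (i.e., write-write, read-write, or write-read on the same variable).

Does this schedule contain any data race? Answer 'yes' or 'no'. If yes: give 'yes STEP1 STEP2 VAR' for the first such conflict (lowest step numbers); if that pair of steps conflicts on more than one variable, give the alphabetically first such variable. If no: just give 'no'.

Answer: no

Derivation:
Steps 1,2: B(r=y,w=y) vs A(r=x,w=x). No conflict.
Steps 2,3: same thread (A). No race.
Steps 3,4: A(r=-,w=x) vs B(r=y,w=y). No conflict.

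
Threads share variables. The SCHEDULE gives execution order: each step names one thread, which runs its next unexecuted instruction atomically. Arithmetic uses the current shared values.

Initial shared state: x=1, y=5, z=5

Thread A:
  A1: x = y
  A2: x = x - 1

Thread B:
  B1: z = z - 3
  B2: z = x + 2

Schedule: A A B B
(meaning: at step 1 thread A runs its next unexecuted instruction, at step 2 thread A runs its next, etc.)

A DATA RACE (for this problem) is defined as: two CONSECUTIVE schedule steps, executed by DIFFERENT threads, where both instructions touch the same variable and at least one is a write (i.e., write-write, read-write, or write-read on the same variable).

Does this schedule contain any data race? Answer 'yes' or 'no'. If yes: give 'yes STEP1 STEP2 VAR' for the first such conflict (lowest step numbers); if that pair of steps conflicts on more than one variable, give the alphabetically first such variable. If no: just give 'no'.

Steps 1,2: same thread (A). No race.
Steps 2,3: A(r=x,w=x) vs B(r=z,w=z). No conflict.
Steps 3,4: same thread (B). No race.

Answer: no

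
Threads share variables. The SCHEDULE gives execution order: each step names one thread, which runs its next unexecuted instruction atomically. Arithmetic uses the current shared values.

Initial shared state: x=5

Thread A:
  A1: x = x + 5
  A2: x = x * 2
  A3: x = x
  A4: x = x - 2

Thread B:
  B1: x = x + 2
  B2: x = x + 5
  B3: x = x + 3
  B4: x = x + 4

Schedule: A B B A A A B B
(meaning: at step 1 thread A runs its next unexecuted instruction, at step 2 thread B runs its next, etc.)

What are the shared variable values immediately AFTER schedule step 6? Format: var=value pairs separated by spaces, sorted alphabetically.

Answer: x=32

Derivation:
Step 1: thread A executes A1 (x = x + 5). Shared: x=10. PCs: A@1 B@0
Step 2: thread B executes B1 (x = x + 2). Shared: x=12. PCs: A@1 B@1
Step 3: thread B executes B2 (x = x + 5). Shared: x=17. PCs: A@1 B@2
Step 4: thread A executes A2 (x = x * 2). Shared: x=34. PCs: A@2 B@2
Step 5: thread A executes A3 (x = x). Shared: x=34. PCs: A@3 B@2
Step 6: thread A executes A4 (x = x - 2). Shared: x=32. PCs: A@4 B@2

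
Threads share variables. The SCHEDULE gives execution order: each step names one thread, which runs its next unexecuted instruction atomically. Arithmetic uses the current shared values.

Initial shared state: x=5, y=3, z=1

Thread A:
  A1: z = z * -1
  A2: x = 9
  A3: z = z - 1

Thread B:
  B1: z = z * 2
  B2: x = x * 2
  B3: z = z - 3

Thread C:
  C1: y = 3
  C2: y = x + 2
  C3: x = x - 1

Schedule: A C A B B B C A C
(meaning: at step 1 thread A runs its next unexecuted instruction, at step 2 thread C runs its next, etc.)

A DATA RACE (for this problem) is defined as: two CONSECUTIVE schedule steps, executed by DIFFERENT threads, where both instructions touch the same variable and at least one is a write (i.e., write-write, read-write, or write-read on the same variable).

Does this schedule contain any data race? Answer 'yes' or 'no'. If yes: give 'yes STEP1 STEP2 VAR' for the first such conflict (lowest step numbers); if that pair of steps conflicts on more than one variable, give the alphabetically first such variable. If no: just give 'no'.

Answer: no

Derivation:
Steps 1,2: A(r=z,w=z) vs C(r=-,w=y). No conflict.
Steps 2,3: C(r=-,w=y) vs A(r=-,w=x). No conflict.
Steps 3,4: A(r=-,w=x) vs B(r=z,w=z). No conflict.
Steps 4,5: same thread (B). No race.
Steps 5,6: same thread (B). No race.
Steps 6,7: B(r=z,w=z) vs C(r=x,w=y). No conflict.
Steps 7,8: C(r=x,w=y) vs A(r=z,w=z). No conflict.
Steps 8,9: A(r=z,w=z) vs C(r=x,w=x). No conflict.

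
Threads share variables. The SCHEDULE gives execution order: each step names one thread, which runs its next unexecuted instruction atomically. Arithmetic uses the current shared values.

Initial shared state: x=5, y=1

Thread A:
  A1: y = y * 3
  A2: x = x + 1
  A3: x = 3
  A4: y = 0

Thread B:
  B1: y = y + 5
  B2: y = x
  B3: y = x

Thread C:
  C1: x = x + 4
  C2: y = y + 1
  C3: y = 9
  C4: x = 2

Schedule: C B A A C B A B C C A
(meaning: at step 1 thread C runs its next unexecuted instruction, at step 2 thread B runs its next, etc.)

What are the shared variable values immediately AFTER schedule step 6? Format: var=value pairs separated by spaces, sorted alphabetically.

Step 1: thread C executes C1 (x = x + 4). Shared: x=9 y=1. PCs: A@0 B@0 C@1
Step 2: thread B executes B1 (y = y + 5). Shared: x=9 y=6. PCs: A@0 B@1 C@1
Step 3: thread A executes A1 (y = y * 3). Shared: x=9 y=18. PCs: A@1 B@1 C@1
Step 4: thread A executes A2 (x = x + 1). Shared: x=10 y=18. PCs: A@2 B@1 C@1
Step 5: thread C executes C2 (y = y + 1). Shared: x=10 y=19. PCs: A@2 B@1 C@2
Step 6: thread B executes B2 (y = x). Shared: x=10 y=10. PCs: A@2 B@2 C@2

Answer: x=10 y=10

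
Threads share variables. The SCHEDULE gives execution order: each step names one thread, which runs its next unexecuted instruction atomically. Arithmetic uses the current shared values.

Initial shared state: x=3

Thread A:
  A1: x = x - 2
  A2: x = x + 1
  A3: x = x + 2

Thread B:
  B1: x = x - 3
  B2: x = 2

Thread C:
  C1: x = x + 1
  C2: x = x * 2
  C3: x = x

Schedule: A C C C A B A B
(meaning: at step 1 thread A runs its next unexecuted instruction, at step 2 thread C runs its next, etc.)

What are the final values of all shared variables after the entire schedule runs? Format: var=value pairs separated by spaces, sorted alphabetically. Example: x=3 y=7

Answer: x=2

Derivation:
Step 1: thread A executes A1 (x = x - 2). Shared: x=1. PCs: A@1 B@0 C@0
Step 2: thread C executes C1 (x = x + 1). Shared: x=2. PCs: A@1 B@0 C@1
Step 3: thread C executes C2 (x = x * 2). Shared: x=4. PCs: A@1 B@0 C@2
Step 4: thread C executes C3 (x = x). Shared: x=4. PCs: A@1 B@0 C@3
Step 5: thread A executes A2 (x = x + 1). Shared: x=5. PCs: A@2 B@0 C@3
Step 6: thread B executes B1 (x = x - 3). Shared: x=2. PCs: A@2 B@1 C@3
Step 7: thread A executes A3 (x = x + 2). Shared: x=4. PCs: A@3 B@1 C@3
Step 8: thread B executes B2 (x = 2). Shared: x=2. PCs: A@3 B@2 C@3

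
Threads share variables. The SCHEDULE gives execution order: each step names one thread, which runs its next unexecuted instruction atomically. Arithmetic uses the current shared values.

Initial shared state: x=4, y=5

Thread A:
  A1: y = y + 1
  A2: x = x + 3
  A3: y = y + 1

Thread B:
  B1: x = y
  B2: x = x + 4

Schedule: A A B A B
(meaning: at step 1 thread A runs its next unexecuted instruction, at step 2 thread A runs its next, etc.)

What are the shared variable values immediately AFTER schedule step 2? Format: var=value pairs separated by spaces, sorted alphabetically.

Step 1: thread A executes A1 (y = y + 1). Shared: x=4 y=6. PCs: A@1 B@0
Step 2: thread A executes A2 (x = x + 3). Shared: x=7 y=6. PCs: A@2 B@0

Answer: x=7 y=6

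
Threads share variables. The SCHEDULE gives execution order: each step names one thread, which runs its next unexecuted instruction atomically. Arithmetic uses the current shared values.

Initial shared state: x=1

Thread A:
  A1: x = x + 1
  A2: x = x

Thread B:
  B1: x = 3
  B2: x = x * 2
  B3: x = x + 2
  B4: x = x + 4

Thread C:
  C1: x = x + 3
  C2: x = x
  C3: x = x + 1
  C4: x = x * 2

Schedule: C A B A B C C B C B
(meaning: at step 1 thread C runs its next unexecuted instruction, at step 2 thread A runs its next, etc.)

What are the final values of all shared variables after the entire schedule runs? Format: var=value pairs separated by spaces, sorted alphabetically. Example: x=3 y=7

Step 1: thread C executes C1 (x = x + 3). Shared: x=4. PCs: A@0 B@0 C@1
Step 2: thread A executes A1 (x = x + 1). Shared: x=5. PCs: A@1 B@0 C@1
Step 3: thread B executes B1 (x = 3). Shared: x=3. PCs: A@1 B@1 C@1
Step 4: thread A executes A2 (x = x). Shared: x=3. PCs: A@2 B@1 C@1
Step 5: thread B executes B2 (x = x * 2). Shared: x=6. PCs: A@2 B@2 C@1
Step 6: thread C executes C2 (x = x). Shared: x=6. PCs: A@2 B@2 C@2
Step 7: thread C executes C3 (x = x + 1). Shared: x=7. PCs: A@2 B@2 C@3
Step 8: thread B executes B3 (x = x + 2). Shared: x=9. PCs: A@2 B@3 C@3
Step 9: thread C executes C4 (x = x * 2). Shared: x=18. PCs: A@2 B@3 C@4
Step 10: thread B executes B4 (x = x + 4). Shared: x=22. PCs: A@2 B@4 C@4

Answer: x=22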